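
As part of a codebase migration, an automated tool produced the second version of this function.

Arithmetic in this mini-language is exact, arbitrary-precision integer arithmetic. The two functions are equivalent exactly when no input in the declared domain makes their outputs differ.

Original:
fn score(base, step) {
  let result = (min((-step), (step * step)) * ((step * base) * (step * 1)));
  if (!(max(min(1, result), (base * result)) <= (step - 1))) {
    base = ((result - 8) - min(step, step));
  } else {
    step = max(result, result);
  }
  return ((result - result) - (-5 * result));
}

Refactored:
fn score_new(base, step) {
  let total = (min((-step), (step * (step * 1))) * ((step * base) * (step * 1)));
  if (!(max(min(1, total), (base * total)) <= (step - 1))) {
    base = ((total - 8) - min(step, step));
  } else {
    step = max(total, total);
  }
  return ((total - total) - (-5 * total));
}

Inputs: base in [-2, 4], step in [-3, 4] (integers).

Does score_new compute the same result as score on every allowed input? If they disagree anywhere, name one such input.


Reading the diff, among the changes: constant usage differs, arithmetic usage differs, local variable names differ.
One worked example (base=-2, step=1) — score: result becomes 2; next (!(max(min(1, result), (base * result)) <= (step - 1))) evaluates to true; next base becomes -7; next final value 10; score_new: total becomes 2; next (!(max(min(1, total), (base * total)) <= (step - 1))) evaluates to true; next base becomes -7; next final value 10; agreement on 10.
Every one of the 56 inputs gives matching results.
verdict: equivalent


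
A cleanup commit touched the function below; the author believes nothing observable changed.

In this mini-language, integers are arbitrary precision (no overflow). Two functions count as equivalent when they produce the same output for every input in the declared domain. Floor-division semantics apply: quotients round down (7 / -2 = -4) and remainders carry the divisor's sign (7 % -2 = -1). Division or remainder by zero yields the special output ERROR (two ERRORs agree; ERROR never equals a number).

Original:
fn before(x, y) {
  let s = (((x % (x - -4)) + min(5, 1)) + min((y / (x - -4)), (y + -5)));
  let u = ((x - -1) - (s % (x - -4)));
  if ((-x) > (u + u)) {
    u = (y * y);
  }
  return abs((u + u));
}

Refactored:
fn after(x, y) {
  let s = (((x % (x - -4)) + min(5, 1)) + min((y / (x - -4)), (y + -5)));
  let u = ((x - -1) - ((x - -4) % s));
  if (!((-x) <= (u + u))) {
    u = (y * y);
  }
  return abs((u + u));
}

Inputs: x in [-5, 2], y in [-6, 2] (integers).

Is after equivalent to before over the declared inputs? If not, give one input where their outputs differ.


On input x=-3, y=-6, before returns 72 while after returns 14.
verdict: not equivalent; witness: x=-3, y=-6


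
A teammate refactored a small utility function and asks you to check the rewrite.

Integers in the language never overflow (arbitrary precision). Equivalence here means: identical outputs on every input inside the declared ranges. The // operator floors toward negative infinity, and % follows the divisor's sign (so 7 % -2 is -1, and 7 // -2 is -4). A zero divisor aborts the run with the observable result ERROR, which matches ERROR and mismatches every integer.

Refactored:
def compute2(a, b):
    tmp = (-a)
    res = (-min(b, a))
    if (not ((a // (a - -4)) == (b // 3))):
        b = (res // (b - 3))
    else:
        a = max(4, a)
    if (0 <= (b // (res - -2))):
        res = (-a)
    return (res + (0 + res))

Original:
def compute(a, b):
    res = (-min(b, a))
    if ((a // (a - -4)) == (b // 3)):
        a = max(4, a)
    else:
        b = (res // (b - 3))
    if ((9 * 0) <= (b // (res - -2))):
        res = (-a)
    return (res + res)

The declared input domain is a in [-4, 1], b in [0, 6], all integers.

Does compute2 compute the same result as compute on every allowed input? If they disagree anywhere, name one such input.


Although boolean connective usage differs, plus constant usage differs, plus arithmetic usage differs, plus statement counts differ, plus local variable names differ, 42/42 inputs agree.
verdict: equivalent


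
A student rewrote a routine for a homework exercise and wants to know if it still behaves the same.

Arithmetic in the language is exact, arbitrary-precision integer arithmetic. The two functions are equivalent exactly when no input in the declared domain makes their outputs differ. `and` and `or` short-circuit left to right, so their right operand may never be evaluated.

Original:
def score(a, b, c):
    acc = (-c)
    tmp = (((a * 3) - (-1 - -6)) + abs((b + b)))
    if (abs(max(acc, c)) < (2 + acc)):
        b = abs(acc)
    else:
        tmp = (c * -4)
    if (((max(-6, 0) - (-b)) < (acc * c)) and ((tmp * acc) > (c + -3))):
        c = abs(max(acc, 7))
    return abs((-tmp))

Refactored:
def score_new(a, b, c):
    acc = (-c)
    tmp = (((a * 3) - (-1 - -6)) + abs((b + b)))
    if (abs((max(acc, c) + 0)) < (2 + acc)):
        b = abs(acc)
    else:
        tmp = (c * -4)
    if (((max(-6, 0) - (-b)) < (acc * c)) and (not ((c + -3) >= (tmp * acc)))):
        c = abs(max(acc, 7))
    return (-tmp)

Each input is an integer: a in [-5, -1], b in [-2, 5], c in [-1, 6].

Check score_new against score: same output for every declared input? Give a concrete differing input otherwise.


There is a counterexample at a=-1, b=5, c=-1: 2 on one side, -2 on the other.
score: acc = 1; tmp = 2; (abs(max(acc, c)) < (2 + acc)) -> true; b = 1; (((max(-6, 0) - (-b)) < (acc * c)) and ((tmp * acc) > (c + -3))) -> false; return 2
score_new: acc = 1; tmp = 2; (abs((max(acc, c) + 0)) < (2 + acc)) -> true; b = 1; (((max(-6, 0) - (-b)) < (acc * c)) and (not ((c + -3) >= (tmp * acc)))) -> false; return -2
verdict: not equivalent; witness: a=-1, b=5, c=-1


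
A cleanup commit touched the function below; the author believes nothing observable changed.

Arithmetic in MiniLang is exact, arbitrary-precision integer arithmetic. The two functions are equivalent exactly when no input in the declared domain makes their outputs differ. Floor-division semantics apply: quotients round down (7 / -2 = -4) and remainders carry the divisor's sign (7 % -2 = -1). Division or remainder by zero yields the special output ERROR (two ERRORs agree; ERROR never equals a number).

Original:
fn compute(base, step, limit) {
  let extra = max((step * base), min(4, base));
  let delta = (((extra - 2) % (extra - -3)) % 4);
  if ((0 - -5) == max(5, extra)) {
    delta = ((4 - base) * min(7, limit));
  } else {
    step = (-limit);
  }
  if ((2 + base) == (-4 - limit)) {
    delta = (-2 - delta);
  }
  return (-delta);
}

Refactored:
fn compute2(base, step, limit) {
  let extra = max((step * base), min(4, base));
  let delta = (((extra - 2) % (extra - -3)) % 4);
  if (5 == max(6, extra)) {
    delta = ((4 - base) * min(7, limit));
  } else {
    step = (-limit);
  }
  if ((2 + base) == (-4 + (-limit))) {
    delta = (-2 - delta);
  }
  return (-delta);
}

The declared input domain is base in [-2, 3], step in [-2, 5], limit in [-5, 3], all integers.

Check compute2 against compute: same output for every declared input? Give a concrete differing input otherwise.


Not equivalent: base=-2, step=-2, limit=-5 separates them (30 vs -2).
compute: extra becomes 4; next delta becomes 2; next ((0 - -5) == max(5, extra)) evaluates to true; next delta becomes -30; next ((2 + base) == (-4 - limit)) evaluates to false; next final value 30
compute2: extra becomes 4; next delta becomes 2; next (5 == max(6, extra)) evaluates to false; next step becomes 5; next ((2 + base) == (-4 + (-limit))) evaluates to false; next final value -2
verdict: not equivalent; witness: base=-2, step=-2, limit=-5


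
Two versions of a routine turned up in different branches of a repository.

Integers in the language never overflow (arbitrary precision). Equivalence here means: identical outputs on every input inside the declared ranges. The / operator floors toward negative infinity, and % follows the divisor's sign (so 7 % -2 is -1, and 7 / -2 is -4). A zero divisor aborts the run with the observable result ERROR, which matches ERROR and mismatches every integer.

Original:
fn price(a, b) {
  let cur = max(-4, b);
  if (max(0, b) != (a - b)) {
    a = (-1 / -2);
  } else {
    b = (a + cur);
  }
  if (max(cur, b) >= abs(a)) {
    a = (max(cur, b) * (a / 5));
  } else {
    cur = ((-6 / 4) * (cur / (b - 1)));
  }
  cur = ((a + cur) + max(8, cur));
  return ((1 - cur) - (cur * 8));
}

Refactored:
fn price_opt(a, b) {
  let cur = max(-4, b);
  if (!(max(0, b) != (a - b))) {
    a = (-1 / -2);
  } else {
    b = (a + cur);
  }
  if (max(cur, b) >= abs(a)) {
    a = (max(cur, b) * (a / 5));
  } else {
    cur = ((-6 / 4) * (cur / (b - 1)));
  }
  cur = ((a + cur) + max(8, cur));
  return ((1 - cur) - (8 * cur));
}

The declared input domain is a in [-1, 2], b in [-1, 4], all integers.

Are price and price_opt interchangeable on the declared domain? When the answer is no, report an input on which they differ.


These are not equivalent — on a=-1, b=-1 the outputs split (-62 vs -71).
price: cur = -1; (max(0, b) != (a - b)) -> false; b = -2; (max(cur, b) >= abs(a)) -> false; cur = 0; cur = 7; return -62
price_opt: cur = -1; (!(max(0, b) != (a - b))) -> true; a = 0; (max(cur, b) >= abs(a)) -> false; cur = 0; cur = 8; return -71
verdict: not equivalent; witness: a=-1, b=-1


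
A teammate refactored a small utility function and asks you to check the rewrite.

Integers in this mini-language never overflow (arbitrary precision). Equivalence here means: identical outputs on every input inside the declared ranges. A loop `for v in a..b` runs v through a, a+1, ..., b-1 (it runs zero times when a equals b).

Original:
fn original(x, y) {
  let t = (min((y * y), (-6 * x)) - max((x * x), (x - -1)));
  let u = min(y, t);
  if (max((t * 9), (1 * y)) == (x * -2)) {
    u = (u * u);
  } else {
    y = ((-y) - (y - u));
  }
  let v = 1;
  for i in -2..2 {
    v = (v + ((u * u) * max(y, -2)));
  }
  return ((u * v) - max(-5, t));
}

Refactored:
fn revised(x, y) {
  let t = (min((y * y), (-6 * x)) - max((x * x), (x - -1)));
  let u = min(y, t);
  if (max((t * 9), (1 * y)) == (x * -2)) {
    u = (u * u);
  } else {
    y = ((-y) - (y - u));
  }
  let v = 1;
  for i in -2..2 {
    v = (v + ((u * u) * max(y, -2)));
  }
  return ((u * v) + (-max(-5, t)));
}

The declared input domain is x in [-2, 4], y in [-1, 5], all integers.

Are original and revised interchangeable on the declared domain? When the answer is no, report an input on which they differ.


Behavior is preserved: although arithmetic usage differs, the outputs never diverge.
Spot check at x=3, y=3 — original: t = -27; u = -27; (max((t * 9), (1 * y)) == (x * -2)) -> false; y = -33; v = 1; [i=-2]; v = -1457; [i=-1]; v = -2915; [i=0]; v = -4373; [i=1]; v = -5831; return 157442. revised: t = -27; u = -27; (max((t * 9), (1 * y)) == (x * -2)) -> false; y = -33; v = 1; [i=-2]; v = -1457; [i=-1]; v = -2915; [i=0]; v = -4373; [i=1]; v = -5831; return 157442. Both give 157442.
An exhaustive pass over the 49 declared inputs shows identical outputs.
verdict: equivalent


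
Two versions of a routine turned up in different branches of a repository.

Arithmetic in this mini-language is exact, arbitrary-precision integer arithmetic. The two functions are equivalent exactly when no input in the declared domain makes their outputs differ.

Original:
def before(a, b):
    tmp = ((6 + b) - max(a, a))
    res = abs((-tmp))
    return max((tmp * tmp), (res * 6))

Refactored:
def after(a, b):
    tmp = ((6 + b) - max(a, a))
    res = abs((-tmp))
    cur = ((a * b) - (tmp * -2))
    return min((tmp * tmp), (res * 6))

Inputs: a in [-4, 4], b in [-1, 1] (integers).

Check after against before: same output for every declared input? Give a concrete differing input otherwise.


Consider the input a=-4, b=-1.
before: tmp := 9 | res := 9 | result 81
after: tmp := 9 | res := 9 | cur := 22 | result 54
81 and 54 differ, so these are not the same function on this domain.
verdict: not equivalent; witness: a=-4, b=-1


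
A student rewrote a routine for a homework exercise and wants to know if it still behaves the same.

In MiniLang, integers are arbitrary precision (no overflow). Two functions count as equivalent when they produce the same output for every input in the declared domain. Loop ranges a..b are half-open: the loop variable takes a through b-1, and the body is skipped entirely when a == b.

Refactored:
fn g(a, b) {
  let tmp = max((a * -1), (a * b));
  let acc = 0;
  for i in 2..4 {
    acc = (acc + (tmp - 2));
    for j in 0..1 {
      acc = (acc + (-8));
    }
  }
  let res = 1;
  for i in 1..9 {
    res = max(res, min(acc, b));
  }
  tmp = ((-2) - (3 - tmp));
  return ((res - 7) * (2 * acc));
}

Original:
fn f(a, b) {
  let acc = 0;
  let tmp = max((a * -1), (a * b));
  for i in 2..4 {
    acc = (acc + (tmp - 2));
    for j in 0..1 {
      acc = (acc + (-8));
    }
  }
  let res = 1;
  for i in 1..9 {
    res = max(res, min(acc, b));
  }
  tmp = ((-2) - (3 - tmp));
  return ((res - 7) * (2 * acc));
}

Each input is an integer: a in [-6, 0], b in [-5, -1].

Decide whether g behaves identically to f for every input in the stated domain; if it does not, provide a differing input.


The two versions differ — the changes include same computation, different form.
Spot check at a=-3, b=-2 — f: acc=0, then tmp=6, then (i=2), then acc=4, then (j=0), then acc=-4, then (i=3), then acc=0, then (j=0), then acc=-8, then res=1, then (i=1), then res=1, then (i=2), then res=1, then (i=3), then res=1, then (i=4), then res=1, then (i=5), then res=1, then (i=6), then res=1, then (i=7), then res=1, then (i=8), then res=1, then tmp=1, then returns 96. g: tmp=6, then acc=0, then (i=2), then acc=4, then (j=0), then acc=-4, then (i=3), then acc=0, then (j=0), then acc=-8, then res=1, then (i=1), then res=1, then (i=2), then res=1, then (i=3), then res=1, then (i=4), then res=1, then (i=5), then res=1, then (i=6), then res=1, then (i=7), then res=1, then (i=8), then res=1, then tmp=1, then returns 96. Both give 96.
Checked all 35 inputs in the declared domain: the outputs agree on every one.
verdict: equivalent


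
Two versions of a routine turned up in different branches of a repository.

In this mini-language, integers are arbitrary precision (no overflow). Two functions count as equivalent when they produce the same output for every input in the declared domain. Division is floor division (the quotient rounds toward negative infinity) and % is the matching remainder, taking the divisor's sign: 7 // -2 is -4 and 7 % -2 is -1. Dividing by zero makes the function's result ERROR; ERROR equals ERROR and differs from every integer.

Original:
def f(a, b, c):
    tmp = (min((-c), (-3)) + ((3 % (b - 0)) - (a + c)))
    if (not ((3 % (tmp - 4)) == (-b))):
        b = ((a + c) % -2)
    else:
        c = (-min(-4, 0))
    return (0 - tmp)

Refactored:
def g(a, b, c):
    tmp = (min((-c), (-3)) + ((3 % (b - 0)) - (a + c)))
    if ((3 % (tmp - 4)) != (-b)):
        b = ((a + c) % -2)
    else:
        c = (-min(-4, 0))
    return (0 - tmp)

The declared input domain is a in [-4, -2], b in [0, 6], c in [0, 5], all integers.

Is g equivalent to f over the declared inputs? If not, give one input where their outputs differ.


Although comparison usage differs; boolean connective usage differs, 126/126 inputs agree.
verdict: equivalent


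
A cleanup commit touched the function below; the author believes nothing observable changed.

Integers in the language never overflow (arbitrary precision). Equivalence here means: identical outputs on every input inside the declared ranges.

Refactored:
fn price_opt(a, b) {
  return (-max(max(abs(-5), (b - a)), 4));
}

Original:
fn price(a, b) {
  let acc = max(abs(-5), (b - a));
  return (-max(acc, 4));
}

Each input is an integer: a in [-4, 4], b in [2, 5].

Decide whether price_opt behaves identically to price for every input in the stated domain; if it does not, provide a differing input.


This is a faithful refactor — local variable names differ, statement counts differ, but the computed results match everywhere.
As a probe, take a=1, b=2: price runs acc=5, then returns -5; price_opt runs returns -5; both end at -5.
Every one of the 36 inputs gives matching results.
verdict: equivalent


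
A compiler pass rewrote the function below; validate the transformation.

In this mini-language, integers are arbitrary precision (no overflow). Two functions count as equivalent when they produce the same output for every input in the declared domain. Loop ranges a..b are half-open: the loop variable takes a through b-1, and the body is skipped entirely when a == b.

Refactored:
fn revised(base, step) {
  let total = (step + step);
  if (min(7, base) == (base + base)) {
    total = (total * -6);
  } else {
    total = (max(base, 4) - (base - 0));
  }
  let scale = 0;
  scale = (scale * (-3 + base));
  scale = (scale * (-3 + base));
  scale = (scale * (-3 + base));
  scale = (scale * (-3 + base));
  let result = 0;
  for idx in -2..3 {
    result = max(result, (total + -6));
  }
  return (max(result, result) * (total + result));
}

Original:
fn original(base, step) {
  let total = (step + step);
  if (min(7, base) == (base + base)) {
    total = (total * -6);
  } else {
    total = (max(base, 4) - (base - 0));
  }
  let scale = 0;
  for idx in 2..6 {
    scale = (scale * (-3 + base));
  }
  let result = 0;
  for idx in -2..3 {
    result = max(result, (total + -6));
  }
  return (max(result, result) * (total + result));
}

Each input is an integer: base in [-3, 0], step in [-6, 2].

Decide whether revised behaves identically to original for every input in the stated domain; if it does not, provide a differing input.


The two are interchangeable: loop structure differs, constant usage differs, statement counts differ, arithmetic usage differs, and every declared input agrees.
As a probe, take base=-1, step=-2: original runs total becomes -4; next (min(7, base) == (base + base)) evaluates to false; next total becomes 5; next scale becomes 0; next at idx=2:; next scale becomes 0; next at idx=3:; next scale becomes 0; next at idx=4:; next scale becomes 0; next at idx=5:; next scale becomes 0; next result becomes 0; next at idx=-2:; next result becomes 0; next at idx=-1:; next result becomes 0; next at idx=0:; next result becomes 0; next at idx=1:; next result becomes 0; next at idx=2:; next result becomes 0; next final value 0; revised runs total becomes -4; next (min(7, base) == (base + base)) evaluates to false; next total becomes 5; next scale becomes 0; next scale becomes 0; next scale becomes 0; next scale becomes 0; next scale becomes 0; next result becomes 0; next at idx=-2:; next result becomes 0; next at idx=-1:; next result becomes 0; next at idx=0:; next result becomes 0; next at idx=1:; next result becomes 0; next at idx=2:; next result becomes 0; next final value 0; both end at 0.
Sweeping the whole domain (36 inputs) finds no disagreement.
verdict: equivalent


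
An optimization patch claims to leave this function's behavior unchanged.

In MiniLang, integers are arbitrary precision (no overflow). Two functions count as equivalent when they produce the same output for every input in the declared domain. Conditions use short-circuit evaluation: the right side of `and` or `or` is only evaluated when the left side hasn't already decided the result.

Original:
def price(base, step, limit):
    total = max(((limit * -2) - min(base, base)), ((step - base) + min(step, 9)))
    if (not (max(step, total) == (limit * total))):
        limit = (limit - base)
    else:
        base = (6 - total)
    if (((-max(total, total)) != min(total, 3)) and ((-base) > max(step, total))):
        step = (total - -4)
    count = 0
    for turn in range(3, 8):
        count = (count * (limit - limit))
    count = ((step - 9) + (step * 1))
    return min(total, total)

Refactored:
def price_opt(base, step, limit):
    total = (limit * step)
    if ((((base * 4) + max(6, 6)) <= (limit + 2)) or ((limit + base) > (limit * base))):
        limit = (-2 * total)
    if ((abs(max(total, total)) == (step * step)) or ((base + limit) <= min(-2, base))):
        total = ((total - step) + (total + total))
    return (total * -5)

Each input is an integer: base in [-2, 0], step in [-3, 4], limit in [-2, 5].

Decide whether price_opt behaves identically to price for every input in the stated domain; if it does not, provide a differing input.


The rewrite breaks on base=-2, step=-3, limit=-2, where the results are 6 and -105.
price: total becomes 6; next (not (max(step, total) == (limit * total))) evaluates to true; next limit becomes 0; next (((-max(total, total)) != min(total, 3)) and ((-base) > max(step, total))) evaluates to false; next count becomes 0; next at turn=3:; next count becomes 0; next at turn=4:; next count becomes 0; next at turn=5:; next count becomes 0; next at turn=6:; next count becomes 0; next at turn=7:; next count becomes 0; next count becomes -15; next final value 6
price_opt: total becomes 6; next ((((base * 4) + max(6, 6)) <= (limit + 2)) or ((limit + base) > (limit * base))) evaluates to true; next limit becomes -12; next ((abs(max(total, total)) == (step * step)) or ((base + limit) <= min(-2, base))) evaluates to true; next total becomes 21; next final value -105
verdict: not equivalent; witness: base=-2, step=-3, limit=-2


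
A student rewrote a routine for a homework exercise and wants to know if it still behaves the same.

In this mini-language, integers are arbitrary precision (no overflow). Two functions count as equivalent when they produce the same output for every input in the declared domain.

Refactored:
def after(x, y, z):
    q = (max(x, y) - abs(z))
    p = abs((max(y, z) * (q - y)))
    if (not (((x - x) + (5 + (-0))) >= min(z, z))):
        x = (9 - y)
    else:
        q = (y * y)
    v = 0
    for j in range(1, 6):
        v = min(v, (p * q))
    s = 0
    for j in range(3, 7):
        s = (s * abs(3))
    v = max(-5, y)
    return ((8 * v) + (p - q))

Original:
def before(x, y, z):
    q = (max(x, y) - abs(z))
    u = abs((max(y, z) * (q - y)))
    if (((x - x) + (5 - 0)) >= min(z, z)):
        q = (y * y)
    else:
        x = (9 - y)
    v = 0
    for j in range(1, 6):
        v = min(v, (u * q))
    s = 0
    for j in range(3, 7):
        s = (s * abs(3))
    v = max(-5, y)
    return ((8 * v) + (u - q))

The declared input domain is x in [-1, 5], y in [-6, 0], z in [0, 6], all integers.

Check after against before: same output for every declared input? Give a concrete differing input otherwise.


Changes here: boolean connective usage differs, plus local variable names differ, plus arithmetic usage differs; the full 343-point sweep finds no disagreement.
verdict: equivalent


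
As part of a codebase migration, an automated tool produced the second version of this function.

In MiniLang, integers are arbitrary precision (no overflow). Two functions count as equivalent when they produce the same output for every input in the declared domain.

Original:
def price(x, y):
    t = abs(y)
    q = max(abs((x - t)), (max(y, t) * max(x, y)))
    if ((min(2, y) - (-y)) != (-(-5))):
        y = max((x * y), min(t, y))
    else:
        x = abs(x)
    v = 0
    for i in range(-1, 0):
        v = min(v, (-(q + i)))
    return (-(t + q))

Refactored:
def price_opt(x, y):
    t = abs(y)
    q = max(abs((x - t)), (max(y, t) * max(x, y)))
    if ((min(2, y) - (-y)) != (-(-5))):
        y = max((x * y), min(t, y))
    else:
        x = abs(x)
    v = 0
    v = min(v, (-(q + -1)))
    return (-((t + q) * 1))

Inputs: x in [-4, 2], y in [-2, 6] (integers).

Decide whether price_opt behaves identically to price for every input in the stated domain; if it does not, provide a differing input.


Equivalent — the differences include loop structure differs; and statement counts differ; and arithmetic usage differs; and constant usage differs; and local variable names differ, yet no declared input distinguishes the two.
Tracing x=0, y=-1: price: t := 1 | q := 1 | ((min(2, y) - (-y)) != (-(-5))): true | y := 0 | v := 0 | iter i=-1: | v := 0 | result -2 | price_opt: t := 1 | q := 1 | ((min(2, y) - (-y)) != (-(-5))): true | y := 0 | v := 0 | v := 0 | result -2 — matching result -2.
Across all 63 domain points the two functions coincide.
verdict: equivalent


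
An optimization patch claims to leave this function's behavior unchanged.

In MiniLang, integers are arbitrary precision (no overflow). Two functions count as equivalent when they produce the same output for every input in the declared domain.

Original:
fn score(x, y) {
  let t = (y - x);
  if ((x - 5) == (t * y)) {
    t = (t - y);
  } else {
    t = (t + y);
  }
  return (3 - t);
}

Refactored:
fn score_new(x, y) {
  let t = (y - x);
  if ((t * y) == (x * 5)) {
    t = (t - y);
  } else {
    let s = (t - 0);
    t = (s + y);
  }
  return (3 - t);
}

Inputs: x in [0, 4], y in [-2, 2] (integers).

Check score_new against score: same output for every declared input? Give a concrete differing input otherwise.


At x=3, y=1: score gives 6, score_new gives 4.
verdict: not equivalent; witness: x=3, y=1


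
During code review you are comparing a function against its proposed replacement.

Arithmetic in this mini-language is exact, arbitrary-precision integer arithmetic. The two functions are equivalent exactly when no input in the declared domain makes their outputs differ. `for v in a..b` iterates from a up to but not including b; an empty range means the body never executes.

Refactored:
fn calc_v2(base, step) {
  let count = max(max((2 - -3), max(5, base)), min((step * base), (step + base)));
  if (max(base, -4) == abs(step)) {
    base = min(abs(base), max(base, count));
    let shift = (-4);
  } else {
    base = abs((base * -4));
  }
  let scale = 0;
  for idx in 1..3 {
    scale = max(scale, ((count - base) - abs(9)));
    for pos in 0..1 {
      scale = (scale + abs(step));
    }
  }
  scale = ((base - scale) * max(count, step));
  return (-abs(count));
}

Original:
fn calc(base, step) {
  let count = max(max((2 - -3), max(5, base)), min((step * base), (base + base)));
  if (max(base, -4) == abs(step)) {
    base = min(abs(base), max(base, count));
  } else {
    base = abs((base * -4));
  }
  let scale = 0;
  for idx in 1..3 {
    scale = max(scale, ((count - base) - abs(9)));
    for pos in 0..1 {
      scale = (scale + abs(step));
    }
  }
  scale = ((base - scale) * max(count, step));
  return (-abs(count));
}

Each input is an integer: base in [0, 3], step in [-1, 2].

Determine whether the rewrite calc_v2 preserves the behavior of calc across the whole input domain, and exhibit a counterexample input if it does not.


Not equivalent: base=3, step=2 separates them (-6 vs -5).
calc: count := 6 | (max(base, -4) == abs(step)): false | base := 12 | scale := 0 | iter idx=1: | scale := 0 | iter pos=0: | scale := 2 | iter idx=2: | scale := 2 | iter pos=0: | scale := 4 | scale := 48 | result -6
calc_v2: count := 5 | (max(base, -4) == abs(step)): false | base := 12 | scale := 0 | iter idx=1: | scale := 0 | iter pos=0: | scale := 2 | iter idx=2: | scale := 2 | iter pos=0: | scale := 4 | scale := 40 | result -5
verdict: not equivalent; witness: base=3, step=2


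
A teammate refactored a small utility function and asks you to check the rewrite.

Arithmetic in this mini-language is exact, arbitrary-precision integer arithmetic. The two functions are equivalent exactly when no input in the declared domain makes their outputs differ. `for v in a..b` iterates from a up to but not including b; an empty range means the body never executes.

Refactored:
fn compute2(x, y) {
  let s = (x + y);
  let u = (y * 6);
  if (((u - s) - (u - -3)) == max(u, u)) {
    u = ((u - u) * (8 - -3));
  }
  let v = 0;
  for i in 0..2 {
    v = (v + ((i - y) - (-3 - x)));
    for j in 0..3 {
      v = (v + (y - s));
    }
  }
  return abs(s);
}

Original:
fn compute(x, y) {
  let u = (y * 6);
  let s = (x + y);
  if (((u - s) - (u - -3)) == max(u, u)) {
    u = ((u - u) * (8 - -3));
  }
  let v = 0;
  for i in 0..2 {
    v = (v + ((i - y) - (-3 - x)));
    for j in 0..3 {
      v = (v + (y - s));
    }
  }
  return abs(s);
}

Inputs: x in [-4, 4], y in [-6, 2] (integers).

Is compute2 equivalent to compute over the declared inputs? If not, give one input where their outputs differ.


This is a faithful refactor — same computation, different form, but the computed results match everywhere.
Spot check at x=4, y=0 — compute: u := 0 | s := 4 | (((u - s) - (u - -3)) == max(u, u)): false | v := 0 | iter i=0: | v := 7 | iter j=0: | v := 3 | iter j=1: | v := -1 | iter j=2: | v := -5 | iter i=1: | v := 3 | iter j=0: | v := -1 | iter j=1: | v := -5 | iter j=2: | v := -9 | result 4. compute2: s := 4 | u := 0 | (((u - s) - (u - -3)) == max(u, u)): false | v := 0 | iter i=0: | v := 7 | iter j=0: | v := 3 | iter j=1: | v := -1 | iter j=2: | v := -5 | iter i=1: | v := 3 | iter j=0: | v := -1 | iter j=1: | v := -5 | iter j=2: | v := -9 | result 4. Both give 4.
Checked all 81 inputs in the declared domain: the outputs agree on every one.
verdict: equivalent


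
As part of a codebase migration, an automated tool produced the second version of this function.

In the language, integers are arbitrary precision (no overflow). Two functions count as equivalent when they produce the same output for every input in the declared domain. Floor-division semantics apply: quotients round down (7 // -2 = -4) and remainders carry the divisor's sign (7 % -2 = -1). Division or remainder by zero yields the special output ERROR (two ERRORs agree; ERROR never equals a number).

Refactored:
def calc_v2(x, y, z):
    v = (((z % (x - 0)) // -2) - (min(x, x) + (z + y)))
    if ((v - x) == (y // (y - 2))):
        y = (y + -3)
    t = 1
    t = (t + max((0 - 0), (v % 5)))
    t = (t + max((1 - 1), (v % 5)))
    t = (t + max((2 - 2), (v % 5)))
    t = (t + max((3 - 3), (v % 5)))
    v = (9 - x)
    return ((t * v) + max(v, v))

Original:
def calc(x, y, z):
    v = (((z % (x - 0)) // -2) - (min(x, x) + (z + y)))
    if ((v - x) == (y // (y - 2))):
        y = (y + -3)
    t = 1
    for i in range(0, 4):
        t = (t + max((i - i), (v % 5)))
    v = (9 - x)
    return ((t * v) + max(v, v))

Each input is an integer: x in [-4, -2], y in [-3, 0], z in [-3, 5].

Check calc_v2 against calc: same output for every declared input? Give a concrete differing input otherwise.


Side by side, the visible changes include: statement counts differ, loop structure differs, arithmetic usage differs, local variable names differ, constant usage differs, min/max/abs usage differs.
Tracing x=-3, y=-2, z=-2: calc: v=8, then ((v - x) == (y // (y - 2))) is false, then t=1, then (i=0), then t=4, then (i=1), then t=7, then (i=2), then t=10, then (i=3), then t=13, then v=12, then returns 168 | calc_v2: v=8, then ((v - x) == (y // (y - 2))) is false, then t=1, then t=4, then t=7, then t=10, then t=13, then v=12, then returns 168 — matching result 168.
An exhaustive pass over the 108 declared inputs shows identical outputs.
verdict: equivalent


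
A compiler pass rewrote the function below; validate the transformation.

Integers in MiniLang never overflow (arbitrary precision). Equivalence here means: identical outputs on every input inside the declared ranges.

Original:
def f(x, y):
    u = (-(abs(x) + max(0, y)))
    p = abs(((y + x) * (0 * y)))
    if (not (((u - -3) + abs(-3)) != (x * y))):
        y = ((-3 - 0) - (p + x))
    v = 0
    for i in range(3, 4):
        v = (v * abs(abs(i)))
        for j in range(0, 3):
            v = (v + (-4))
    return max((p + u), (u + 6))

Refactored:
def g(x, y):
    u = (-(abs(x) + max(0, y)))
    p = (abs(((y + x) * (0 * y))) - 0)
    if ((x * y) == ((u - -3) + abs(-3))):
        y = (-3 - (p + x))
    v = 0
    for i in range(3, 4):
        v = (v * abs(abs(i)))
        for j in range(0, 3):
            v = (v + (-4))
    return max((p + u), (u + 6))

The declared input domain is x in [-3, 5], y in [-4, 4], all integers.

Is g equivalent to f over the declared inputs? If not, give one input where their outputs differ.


Although boolean connective usage differs; and comparison usage differs, 81/81 inputs agree.
verdict: equivalent


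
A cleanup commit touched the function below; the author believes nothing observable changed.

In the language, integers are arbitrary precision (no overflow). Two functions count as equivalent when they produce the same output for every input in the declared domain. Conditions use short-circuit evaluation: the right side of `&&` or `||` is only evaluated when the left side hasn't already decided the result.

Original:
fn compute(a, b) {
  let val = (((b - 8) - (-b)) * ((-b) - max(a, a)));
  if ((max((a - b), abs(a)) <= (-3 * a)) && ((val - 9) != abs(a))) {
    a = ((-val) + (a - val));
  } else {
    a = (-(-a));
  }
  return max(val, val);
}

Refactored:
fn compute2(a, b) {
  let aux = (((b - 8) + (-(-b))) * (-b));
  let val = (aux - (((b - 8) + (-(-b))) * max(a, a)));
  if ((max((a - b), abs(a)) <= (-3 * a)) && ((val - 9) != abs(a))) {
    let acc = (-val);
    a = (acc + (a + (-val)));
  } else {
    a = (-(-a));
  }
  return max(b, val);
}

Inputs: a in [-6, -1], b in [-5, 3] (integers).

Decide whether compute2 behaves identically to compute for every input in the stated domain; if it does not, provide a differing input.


Not equivalent: a=-6, b=-5 separates them (-198 vs -5).
compute: val = -198; ((max((a - b), abs(a)) <= (-3 * a)) && ((val - 9) != abs(a))) -> true; a = 390; return -198
compute2: aux = -90; val = -198; ((max((a - b), abs(a)) <= (-3 * a)) && ((val - 9) != abs(a))) -> true; acc = 198; a = 390; return -5
verdict: not equivalent; witness: a=-6, b=-5


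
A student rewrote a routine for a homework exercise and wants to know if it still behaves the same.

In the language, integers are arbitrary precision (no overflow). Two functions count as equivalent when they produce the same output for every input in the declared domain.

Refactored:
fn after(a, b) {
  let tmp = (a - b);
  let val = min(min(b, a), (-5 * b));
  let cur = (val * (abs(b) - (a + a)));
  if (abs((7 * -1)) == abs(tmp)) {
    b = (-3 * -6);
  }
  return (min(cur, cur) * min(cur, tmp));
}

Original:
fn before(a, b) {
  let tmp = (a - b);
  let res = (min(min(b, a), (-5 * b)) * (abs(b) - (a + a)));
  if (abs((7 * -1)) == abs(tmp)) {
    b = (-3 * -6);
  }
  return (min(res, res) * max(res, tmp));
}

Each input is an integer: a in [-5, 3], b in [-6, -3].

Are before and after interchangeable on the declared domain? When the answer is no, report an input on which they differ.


Try a=-5, b=-6.
before: tmp = 1; res = -96; (abs((7 * -1)) == abs(tmp)) -> false; return -96
after: tmp = 1; val = -6; cur = -96; (abs((7 * -1)) == abs(tmp)) -> false; return 9216
-96 != 9216, so the rewrite changes behavior.
verdict: not equivalent; witness: a=-5, b=-6


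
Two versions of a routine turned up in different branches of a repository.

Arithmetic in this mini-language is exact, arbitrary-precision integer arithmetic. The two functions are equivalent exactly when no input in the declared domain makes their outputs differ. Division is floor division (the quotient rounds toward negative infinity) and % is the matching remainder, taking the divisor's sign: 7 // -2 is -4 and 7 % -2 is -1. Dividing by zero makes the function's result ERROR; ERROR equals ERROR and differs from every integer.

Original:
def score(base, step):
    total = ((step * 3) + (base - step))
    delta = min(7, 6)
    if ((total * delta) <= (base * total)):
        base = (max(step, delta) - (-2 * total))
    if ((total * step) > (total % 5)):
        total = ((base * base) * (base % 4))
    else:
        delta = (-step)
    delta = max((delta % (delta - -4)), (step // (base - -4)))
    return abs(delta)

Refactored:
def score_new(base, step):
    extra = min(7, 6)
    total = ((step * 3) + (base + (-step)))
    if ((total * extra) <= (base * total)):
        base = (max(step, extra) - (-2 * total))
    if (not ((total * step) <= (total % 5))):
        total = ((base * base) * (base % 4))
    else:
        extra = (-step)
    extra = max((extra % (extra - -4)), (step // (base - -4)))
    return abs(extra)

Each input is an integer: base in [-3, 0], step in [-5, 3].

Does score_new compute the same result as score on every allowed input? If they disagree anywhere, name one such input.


Differences: comparison usage differs; local variable names differ; arithmetic usage differs; boolean connective usage differs — yet all 36 inputs agree.
verdict: equivalent


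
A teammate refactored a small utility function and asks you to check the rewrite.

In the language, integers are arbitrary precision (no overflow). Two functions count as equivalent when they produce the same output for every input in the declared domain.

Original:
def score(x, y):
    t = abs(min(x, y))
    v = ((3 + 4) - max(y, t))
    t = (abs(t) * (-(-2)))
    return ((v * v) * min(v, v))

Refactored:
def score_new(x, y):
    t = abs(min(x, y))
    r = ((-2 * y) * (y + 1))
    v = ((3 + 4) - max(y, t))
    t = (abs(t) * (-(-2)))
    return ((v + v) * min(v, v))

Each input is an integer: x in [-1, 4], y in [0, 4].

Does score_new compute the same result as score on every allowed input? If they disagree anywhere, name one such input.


Consider the input x=-1, y=0.
score: t becomes 1; next v becomes 6; next t becomes 2; next final value 216
score_new: t becomes 1; next r becomes 0; next v becomes 6; next t becomes 2; next final value 72
216 against 72: the behavior changed.
verdict: not equivalent; witness: x=-1, y=0


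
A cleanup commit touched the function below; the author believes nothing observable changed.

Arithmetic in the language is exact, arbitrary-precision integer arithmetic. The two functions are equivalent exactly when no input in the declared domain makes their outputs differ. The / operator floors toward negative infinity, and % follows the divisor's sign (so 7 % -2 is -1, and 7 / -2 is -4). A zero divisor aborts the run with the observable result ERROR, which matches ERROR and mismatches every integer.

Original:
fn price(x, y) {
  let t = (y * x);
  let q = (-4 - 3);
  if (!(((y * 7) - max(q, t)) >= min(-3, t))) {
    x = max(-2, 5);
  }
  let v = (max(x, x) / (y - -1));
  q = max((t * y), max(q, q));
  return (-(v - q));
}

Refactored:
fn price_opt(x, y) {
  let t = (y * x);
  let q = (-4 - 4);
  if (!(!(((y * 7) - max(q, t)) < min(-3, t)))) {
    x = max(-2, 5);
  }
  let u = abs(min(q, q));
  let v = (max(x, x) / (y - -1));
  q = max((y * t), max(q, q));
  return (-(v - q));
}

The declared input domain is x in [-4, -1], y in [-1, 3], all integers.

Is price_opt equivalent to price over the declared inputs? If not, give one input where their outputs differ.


These are not equivalent — on x=-4, y=2 the outputs split (-5 vs -6).
price: t = -8; q = -7; (!(((y * 7) - max(q, t)) >= min(-3, t))) -> false; v = -2; q = -7; return -5
price_opt: t = -8; q = -8; (!(!(((y * 7) - max(q, t)) < min(-3, t)))) -> false; u = 8; v = -2; q = -8; return -6
verdict: not equivalent; witness: x=-4, y=2


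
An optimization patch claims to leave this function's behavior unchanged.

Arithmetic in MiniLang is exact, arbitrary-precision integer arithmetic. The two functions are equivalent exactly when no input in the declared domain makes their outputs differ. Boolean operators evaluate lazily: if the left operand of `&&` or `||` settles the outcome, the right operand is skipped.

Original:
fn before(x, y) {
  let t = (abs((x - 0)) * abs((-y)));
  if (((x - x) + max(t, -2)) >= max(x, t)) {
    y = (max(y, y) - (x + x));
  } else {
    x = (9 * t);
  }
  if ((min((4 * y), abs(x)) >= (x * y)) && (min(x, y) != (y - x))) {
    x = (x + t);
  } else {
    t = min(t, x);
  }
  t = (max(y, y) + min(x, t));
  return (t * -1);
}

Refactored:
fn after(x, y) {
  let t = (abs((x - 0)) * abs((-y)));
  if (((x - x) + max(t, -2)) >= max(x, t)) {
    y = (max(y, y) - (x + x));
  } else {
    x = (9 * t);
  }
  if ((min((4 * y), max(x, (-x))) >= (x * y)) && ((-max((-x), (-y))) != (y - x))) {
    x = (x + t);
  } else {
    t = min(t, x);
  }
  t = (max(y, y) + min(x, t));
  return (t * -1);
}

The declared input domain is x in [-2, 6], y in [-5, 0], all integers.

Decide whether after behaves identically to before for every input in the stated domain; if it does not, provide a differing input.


Equivalent — the differences include min/max/abs usage differs, yet no declared input distinguishes the two.
Tracing x=0, y=-4: before: t := 0 | (((x - x) + max(t, -2)) >= max(x, t)): true | y := -4 | ((min((4 * y), abs(x)) >= (x * y)) && (min(x, y) != (y - x))): false | t := 0 | t := -4 | result 4 | after: t := 0 | (((x - x) + max(t, -2)) >= max(x, t)): true | y := -4 | ((min((4 * y), max(x, (-x))) >= (x * y)) && ((-max((-x), (-y))) != (y - x))): false | t := 0 | t := -4 | result 4 — matching result 4.
Checked all 54 inputs in the declared domain: the outputs agree on every one.
verdict: equivalent
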